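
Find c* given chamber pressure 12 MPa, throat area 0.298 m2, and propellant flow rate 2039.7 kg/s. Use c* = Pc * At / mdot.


c* = 12e6 * 0.298 / 2039.7 = 1753 m/s

1753 m/s


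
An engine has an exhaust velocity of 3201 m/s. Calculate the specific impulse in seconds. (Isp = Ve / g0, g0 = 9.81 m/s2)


Isp = Ve / g0 = 3201 / 9.81 = 326.3 s

326.3 s


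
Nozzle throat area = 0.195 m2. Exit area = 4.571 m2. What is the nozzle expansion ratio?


AR = 4.571 / 0.195 = 23.4

23.4


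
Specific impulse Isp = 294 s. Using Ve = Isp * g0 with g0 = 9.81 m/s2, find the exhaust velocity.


Ve = Isp * g0 = 294 * 9.81 = 2884.1 m/s

2884.1 m/s


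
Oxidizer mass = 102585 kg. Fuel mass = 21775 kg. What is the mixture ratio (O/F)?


MR = 102585 / 21775 = 4.71

4.71


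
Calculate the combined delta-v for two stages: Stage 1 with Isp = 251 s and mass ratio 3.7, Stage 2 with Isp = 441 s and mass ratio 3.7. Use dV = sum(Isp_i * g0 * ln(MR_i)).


dV1 = 251 * 9.81 * ln(3.7) = 3221.5 m/s
dV2 = 441 * 9.81 * ln(3.7) = 5660.1 m/s
Total dV = 3221.5 + 5660.1 = 8881.6 m/s ~ 8882 m/s

8882 m/s


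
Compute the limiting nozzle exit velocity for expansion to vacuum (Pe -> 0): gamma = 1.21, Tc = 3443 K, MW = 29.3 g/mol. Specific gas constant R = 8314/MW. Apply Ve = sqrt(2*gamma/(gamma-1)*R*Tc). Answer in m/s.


R = 8314 / 29.3 = 283.75 J/(kg.K)
Ve = sqrt(2 * 1.21 / (1.21 - 1) * 283.75 * 3443) = 3355 m/s

3355 m/s


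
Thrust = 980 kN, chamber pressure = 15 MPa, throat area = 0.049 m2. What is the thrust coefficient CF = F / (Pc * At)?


CF = 980000 / (15e6 * 0.049) = 1.33

1.33


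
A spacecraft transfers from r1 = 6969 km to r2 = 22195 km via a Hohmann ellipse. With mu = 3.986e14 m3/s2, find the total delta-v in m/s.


V1 = sqrt(mu/r1) = 7562.81 m/s
dV1 = V1*(sqrt(2*r2/(r1+r2)) - 1) = 1767.63 m/s
V2 = sqrt(mu/r2) = 4237.81 m/s
dV2 = V2*(1 - sqrt(2*r1/(r1+r2))) = 1308.14 m/s
Total dV = 3076 m/s

3076 m/s


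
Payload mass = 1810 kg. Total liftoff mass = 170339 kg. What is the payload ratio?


PR = 1810 / 170339 = 0.0106

0.0106


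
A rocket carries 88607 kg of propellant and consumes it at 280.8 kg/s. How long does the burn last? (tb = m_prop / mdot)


tb = 88607 / 280.8 = 315.6 s

315.6 s


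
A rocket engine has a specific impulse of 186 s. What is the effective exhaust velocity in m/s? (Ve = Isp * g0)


Ve = Isp * g0 = 186 * 9.81 = 1824.7 m/s

1824.7 m/s


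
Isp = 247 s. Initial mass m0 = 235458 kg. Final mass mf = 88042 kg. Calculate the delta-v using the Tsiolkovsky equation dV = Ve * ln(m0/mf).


Ve = 247 * 9.81 = 2423.07 m/s
dV = 2423.07 * ln(235458/88042) = 2384 m/s

2384 m/s


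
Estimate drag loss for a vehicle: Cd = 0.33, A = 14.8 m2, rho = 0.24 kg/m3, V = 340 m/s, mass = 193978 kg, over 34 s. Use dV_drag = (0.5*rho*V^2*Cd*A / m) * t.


D = 0.5 * 0.24 * 340^2 * 0.33 * 14.8 = 67750.85 N
a = 67750.85 / 193978 = 0.3493 m/s2
dV = 0.3493 * 34 = 11.9 m/s

11.9 m/s


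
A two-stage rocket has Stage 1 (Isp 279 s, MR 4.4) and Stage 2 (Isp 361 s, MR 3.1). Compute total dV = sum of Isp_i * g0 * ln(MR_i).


dV1 = 279 * 9.81 * ln(4.4) = 4055.1 m/s
dV2 = 361 * 9.81 * ln(3.1) = 4006.8 m/s
Total dV = 4055.1 + 4006.8 = 8061.9 m/s ~ 8062 m/s

8062 m/s


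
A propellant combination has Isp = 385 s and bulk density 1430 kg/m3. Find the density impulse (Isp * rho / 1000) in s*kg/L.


rho*Isp = 385 * 1430 / 1000 = 551 s*kg/L

551 s*kg/L


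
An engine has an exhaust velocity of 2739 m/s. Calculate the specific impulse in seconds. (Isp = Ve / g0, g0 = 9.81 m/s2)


Isp = Ve / g0 = 2739 / 9.81 = 279.2 s

279.2 s


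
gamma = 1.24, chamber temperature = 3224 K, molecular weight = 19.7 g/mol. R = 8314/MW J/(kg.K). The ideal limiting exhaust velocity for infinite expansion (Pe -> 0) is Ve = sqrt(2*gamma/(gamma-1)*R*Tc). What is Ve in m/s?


R = 8314 / 19.7 = 422.03 J/(kg.K)
Ve = sqrt(2 * 1.24 / (1.24 - 1) * 422.03 * 3224) = 3750 m/s

3750 m/s


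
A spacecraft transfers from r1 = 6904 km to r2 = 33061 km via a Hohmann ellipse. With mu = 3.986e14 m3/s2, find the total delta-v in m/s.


V1 = sqrt(mu/r1) = 7598.33 m/s
dV1 = V1*(sqrt(2*r2/(r1+r2)) - 1) = 2175.2 m/s
V2 = sqrt(mu/r2) = 3472.25 m/s
dV2 = V2*(1 - sqrt(2*r1/(r1+r2))) = 1431.28 m/s
Total dV = 3606 m/s

3606 m/s


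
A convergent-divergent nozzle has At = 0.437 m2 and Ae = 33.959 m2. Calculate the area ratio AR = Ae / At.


AR = 33.959 / 0.437 = 77.7

77.7


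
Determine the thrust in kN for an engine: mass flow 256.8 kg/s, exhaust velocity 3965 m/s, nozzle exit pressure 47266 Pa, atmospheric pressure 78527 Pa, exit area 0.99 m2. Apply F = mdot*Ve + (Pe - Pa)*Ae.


F = 256.8 * 3965 + (47266 - 78527) * 0.99 = 987264.0 N = 987.3 kN

987.3 kN


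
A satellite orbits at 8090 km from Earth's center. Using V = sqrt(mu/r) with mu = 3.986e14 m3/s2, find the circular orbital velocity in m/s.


V = sqrt(3.986e14 / 8090000) = 7019 m/s

7019 m/s


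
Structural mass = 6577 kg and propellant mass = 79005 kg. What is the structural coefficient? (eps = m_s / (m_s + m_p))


eps = 6577 / (6577 + 79005) = 0.0769

0.0769


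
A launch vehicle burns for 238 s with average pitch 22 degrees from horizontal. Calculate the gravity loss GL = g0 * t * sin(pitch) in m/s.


GL = 9.81 * 238 * sin(22 deg) = 875 m/s

875 m/s


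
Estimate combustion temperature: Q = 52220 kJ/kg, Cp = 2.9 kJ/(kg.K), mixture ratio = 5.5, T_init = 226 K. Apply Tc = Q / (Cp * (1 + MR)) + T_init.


Tc = 52220 / (2.9 * (1 + 5.5)) + 226 = 2996 K

2996 K


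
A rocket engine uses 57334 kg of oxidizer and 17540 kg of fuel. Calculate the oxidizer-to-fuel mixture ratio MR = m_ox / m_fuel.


MR = 57334 / 17540 = 3.27

3.27


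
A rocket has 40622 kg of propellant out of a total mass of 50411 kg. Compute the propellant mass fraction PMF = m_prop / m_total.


PMF = 40622 / 50411 = 0.806

0.806


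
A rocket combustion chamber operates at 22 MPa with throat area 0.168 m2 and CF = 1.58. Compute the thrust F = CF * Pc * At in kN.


F = 1.58 * 22e6 * 0.168 = 5.8397e+06 N = 5839.7 kN

5839.7 kN


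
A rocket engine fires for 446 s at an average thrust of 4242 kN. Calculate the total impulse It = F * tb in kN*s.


It = 4242 * 446 = 1891932 kN*s

1891932 kN*s


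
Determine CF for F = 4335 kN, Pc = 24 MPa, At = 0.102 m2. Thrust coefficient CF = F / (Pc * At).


CF = 4335000 / (24e6 * 0.102) = 1.77

1.77


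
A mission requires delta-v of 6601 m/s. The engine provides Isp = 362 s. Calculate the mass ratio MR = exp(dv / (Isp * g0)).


Ve = 362 * 9.81 = 3551.22 m/s
MR = exp(6601 / 3551.22) = 6.416

6.416


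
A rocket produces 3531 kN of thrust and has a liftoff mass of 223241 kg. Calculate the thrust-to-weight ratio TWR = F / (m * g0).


TWR = 3531000 / (223241 * 9.81) = 1.61

1.61


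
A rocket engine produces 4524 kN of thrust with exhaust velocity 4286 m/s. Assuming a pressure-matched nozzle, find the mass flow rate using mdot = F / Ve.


mdot = F / Ve = 4524000 / 4286 = 1055.5 kg/s

1055.5 kg/s


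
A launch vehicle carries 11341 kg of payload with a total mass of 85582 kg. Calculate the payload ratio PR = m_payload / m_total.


PR = 11341 / 85582 = 0.1325

0.1325


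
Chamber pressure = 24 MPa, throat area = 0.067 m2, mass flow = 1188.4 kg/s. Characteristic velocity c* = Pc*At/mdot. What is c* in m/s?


c* = 24e6 * 0.067 / 1188.4 = 1353 m/s

1353 m/s


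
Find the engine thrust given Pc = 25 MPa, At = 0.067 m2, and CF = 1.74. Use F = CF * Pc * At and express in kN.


F = 1.74 * 25e6 * 0.067 = 2.9145e+06 N = 2914.5 kN

2914.5 kN


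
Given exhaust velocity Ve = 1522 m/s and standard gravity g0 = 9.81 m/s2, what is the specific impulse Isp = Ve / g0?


Isp = Ve / g0 = 1522 / 9.81 = 155.1 s

155.1 s


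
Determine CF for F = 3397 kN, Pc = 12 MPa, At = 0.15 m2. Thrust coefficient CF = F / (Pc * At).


CF = 3397000 / (12e6 * 0.15) = 1.89

1.89


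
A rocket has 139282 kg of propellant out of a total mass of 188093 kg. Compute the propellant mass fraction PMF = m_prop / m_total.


PMF = 139282 / 188093 = 0.74

0.74


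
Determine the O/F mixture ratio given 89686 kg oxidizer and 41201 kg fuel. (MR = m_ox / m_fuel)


MR = 89686 / 41201 = 2.18

2.18


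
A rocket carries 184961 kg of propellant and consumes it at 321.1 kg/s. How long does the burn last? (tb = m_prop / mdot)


tb = 184961 / 321.1 = 576.0 s

576.0 s


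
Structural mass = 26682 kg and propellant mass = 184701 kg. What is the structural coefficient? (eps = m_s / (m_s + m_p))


eps = 26682 / (26682 + 184701) = 0.1262

0.1262


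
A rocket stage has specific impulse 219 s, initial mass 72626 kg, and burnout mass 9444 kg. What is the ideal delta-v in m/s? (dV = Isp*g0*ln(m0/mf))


Ve = 219 * 9.81 = 2148.39 m/s
dV = 2148.39 * ln(72626/9444) = 4383 m/s

4383 m/s


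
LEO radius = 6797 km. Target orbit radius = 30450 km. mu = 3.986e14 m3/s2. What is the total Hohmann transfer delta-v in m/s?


V1 = sqrt(mu/r1) = 7657.91 m/s
dV1 = V1*(sqrt(2*r2/(r1+r2)) - 1) = 2134.13 m/s
V2 = sqrt(mu/r2) = 3618.05 m/s
dV2 = V2*(1 - sqrt(2*r1/(r1+r2))) = 1432.29 m/s
Total dV = 3566 m/s

3566 m/s


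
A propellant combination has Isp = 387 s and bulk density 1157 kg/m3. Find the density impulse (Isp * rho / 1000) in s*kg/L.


rho*Isp = 387 * 1157 / 1000 = 448 s*kg/L

448 s*kg/L


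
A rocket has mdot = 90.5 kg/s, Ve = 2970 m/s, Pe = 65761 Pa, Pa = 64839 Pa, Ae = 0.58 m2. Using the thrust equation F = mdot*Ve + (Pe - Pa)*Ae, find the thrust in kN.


F = 90.5 * 2970 + (65761 - 64839) * 0.58 = 269320.0 N = 269.3 kN

269.3 kN


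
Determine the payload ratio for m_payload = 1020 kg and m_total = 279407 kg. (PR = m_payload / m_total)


PR = 1020 / 279407 = 0.0037

0.0037


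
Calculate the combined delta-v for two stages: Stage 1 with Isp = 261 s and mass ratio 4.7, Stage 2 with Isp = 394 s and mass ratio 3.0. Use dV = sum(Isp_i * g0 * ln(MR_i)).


dV1 = 261 * 9.81 * ln(4.7) = 3962.4 m/s
dV2 = 394 * 9.81 * ln(3.0) = 4246.3 m/s
Total dV = 3962.4 + 4246.3 = 8208.7 m/s ~ 8209 m/s

8209 m/s


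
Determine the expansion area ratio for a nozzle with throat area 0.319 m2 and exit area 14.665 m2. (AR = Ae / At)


AR = 14.665 / 0.319 = 46.0

46.0


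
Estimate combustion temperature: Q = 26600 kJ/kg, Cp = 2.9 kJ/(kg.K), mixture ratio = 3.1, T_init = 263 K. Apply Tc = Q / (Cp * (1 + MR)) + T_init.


Tc = 26600 / (2.9 * (1 + 3.1)) + 263 = 2500 K

2500 K


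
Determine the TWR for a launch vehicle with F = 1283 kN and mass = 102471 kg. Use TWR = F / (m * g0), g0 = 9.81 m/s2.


TWR = 1283000 / (102471 * 9.81) = 1.28

1.28


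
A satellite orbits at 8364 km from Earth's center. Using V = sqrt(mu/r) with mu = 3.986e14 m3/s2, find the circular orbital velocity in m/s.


V = sqrt(3.986e14 / 8364000) = 6903 m/s

6903 m/s


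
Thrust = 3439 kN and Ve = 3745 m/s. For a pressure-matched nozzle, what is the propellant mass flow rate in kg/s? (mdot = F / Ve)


mdot = F / Ve = 3439000 / 3745 = 918.3 kg/s

918.3 kg/s


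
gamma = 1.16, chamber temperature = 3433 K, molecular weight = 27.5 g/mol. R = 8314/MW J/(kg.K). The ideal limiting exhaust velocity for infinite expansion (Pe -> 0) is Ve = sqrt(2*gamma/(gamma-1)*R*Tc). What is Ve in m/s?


R = 8314 / 27.5 = 302.33 J/(kg.K)
Ve = sqrt(2 * 1.16 / (1.16 - 1) * 302.33 * 3433) = 3879 m/s

3879 m/s


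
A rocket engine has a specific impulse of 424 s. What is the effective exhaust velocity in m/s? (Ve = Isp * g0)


Ve = Isp * g0 = 424 * 9.81 = 4159.4 m/s

4159.4 m/s


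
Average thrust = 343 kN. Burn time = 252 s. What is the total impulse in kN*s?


It = 343 * 252 = 86436 kN*s

86436 kN*s


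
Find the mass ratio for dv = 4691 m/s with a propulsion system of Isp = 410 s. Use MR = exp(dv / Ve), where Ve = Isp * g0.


Ve = 410 * 9.81 = 4022.1 m/s
MR = exp(4691 / 4022.1) = 3.21

3.21


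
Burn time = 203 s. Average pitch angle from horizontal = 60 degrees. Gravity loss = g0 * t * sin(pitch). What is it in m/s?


GL = 9.81 * 203 * sin(60 deg) = 1725 m/s

1725 m/s


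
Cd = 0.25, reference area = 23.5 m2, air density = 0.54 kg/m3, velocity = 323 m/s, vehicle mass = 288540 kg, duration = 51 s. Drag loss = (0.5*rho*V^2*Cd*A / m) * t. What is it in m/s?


D = 0.5 * 0.54 * 323^2 * 0.25 * 23.5 = 165491.88 N
a = 165491.88 / 288540 = 0.5735 m/s2
dV = 0.5735 * 51 = 29.3 m/s

29.3 m/s


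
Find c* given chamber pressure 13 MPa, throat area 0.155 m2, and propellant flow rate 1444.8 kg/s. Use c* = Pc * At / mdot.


c* = 13e6 * 0.155 / 1444.8 = 1395 m/s

1395 m/s


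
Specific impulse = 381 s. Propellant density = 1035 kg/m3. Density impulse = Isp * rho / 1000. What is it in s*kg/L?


rho*Isp = 381 * 1035 / 1000 = 394 s*kg/L

394 s*kg/L


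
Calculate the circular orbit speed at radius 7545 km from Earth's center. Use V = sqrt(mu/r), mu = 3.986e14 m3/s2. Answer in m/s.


V = sqrt(3.986e14 / 7545000) = 7268 m/s

7268 m/s


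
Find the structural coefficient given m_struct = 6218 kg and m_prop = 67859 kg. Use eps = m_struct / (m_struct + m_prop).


eps = 6218 / (6218 + 67859) = 0.0839

0.0839


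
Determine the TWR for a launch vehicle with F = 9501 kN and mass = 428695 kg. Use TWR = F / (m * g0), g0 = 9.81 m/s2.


TWR = 9501000 / (428695 * 9.81) = 2.26

2.26


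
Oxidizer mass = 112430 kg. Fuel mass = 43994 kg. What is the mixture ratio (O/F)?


MR = 112430 / 43994 = 2.56

2.56


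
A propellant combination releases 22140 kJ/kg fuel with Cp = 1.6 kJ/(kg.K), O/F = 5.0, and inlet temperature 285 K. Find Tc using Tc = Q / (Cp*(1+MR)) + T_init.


Tc = 22140 / (1.6 * (1 + 5.0)) + 285 = 2591 K

2591 K


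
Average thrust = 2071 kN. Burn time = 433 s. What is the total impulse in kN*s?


It = 2071 * 433 = 896743 kN*s

896743 kN*s


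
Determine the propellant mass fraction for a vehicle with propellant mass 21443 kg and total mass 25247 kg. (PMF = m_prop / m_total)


PMF = 21443 / 25247 = 0.849

0.849


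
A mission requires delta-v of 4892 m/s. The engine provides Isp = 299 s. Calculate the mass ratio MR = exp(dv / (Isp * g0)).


Ve = 299 * 9.81 = 2933.19 m/s
MR = exp(4892 / 2933.19) = 5.301

5.301


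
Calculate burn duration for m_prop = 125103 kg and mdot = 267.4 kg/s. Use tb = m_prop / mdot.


tb = 125103 / 267.4 = 467.8 s

467.8 s


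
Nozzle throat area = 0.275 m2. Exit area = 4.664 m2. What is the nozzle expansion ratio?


AR = 4.664 / 0.275 = 17.0

17.0


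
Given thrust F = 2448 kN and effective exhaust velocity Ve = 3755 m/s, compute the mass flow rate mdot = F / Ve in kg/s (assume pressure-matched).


mdot = F / Ve = 2448000 / 3755 = 651.9 kg/s

651.9 kg/s


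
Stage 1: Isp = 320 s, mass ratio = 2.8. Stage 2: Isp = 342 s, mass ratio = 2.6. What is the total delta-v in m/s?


dV1 = 320 * 9.81 * ln(2.8) = 3232.2 m/s
dV2 = 342 * 9.81 * ln(2.6) = 3205.8 m/s
Total dV = 3232.2 + 3205.8 = 6438.0 m/s ~ 6438 m/s

6438 m/s


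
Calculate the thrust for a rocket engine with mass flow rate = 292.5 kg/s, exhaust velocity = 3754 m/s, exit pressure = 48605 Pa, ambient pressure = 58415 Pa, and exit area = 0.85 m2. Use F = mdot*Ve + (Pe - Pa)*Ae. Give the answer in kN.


F = 292.5 * 3754 + (48605 - 58415) * 0.85 = 1.0897e+06 N = 1089.7 kN

1089.7 kN


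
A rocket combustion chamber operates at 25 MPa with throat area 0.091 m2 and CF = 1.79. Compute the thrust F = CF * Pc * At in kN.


F = 1.79 * 25e6 * 0.091 = 4.0722e+06 N = 4072.2 kN

4072.2 kN


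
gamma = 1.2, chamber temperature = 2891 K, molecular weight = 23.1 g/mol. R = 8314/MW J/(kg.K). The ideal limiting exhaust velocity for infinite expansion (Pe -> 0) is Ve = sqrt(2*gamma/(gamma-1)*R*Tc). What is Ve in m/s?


R = 8314 / 23.1 = 359.91 J/(kg.K)
Ve = sqrt(2 * 1.2 / (1.2 - 1) * 359.91 * 2891) = 3534 m/s

3534 m/s


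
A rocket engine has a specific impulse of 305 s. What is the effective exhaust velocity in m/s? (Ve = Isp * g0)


Ve = Isp * g0 = 305 * 9.81 = 2992.1 m/s

2992.1 m/s


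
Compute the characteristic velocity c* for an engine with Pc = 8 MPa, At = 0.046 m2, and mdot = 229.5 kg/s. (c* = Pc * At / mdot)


c* = 8e6 * 0.046 / 229.5 = 1603 m/s

1603 m/s


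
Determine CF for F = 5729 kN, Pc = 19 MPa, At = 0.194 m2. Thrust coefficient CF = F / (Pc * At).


CF = 5729000 / (19e6 * 0.194) = 1.55

1.55


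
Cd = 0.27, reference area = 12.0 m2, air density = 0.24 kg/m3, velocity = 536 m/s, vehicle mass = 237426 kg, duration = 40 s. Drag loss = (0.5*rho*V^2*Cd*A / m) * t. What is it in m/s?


D = 0.5 * 0.24 * 536^2 * 0.27 * 12.0 = 111700.68 N
a = 111700.68 / 237426 = 0.4705 m/s2
dV = 0.4705 * 40 = 18.8 m/s

18.8 m/s


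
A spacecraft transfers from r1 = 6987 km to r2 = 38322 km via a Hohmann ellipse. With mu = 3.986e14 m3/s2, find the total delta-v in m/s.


V1 = sqrt(mu/r1) = 7553.07 m/s
dV1 = V1*(sqrt(2*r2/(r1+r2)) - 1) = 2270.52 m/s
V2 = sqrt(mu/r2) = 3225.11 m/s
dV2 = V2*(1 - sqrt(2*r1/(r1+r2))) = 1434.04 m/s
Total dV = 3705 m/s

3705 m/s


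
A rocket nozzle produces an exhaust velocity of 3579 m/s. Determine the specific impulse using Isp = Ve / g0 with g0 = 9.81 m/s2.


Isp = Ve / g0 = 3579 / 9.81 = 364.8 s

364.8 s


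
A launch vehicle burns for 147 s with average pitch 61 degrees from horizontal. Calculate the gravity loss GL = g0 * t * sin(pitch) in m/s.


GL = 9.81 * 147 * sin(61 deg) = 1261 m/s

1261 m/s


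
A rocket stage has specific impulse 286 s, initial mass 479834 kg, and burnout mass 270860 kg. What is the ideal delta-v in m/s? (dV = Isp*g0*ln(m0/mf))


Ve = 286 * 9.81 = 2805.66 m/s
dV = 2805.66 * ln(479834/270860) = 1604 m/s

1604 m/s


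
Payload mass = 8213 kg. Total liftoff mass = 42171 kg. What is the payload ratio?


PR = 8213 / 42171 = 0.1948

0.1948


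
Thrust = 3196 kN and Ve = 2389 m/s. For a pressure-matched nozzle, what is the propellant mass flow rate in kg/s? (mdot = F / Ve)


mdot = F / Ve = 3196000 / 2389 = 1337.8 kg/s

1337.8 kg/s


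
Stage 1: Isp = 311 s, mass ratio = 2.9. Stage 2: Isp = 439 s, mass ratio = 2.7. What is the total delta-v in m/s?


dV1 = 311 * 9.81 * ln(2.9) = 3248.3 m/s
dV2 = 439 * 9.81 * ln(2.7) = 4277.5 m/s
Total dV = 3248.3 + 4277.5 = 7525.8 m/s ~ 7526 m/s

7526 m/s


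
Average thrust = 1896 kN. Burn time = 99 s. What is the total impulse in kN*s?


It = 1896 * 99 = 187704 kN*s

187704 kN*s


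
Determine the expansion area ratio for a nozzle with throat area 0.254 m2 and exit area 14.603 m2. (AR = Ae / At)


AR = 14.603 / 0.254 = 57.5

57.5


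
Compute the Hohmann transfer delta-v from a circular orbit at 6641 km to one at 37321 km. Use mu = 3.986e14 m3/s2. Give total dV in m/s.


V1 = sqrt(mu/r1) = 7747.33 m/s
dV1 = V1*(sqrt(2*r2/(r1+r2)) - 1) = 2347.64 m/s
V2 = sqrt(mu/r2) = 3268.07 m/s
dV2 = V2*(1 - sqrt(2*r1/(r1+r2))) = 1471.75 m/s
Total dV = 3819 m/s

3819 m/s


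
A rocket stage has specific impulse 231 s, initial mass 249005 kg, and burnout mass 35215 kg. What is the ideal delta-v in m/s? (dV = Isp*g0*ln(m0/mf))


Ve = 231 * 9.81 = 2266.11 m/s
dV = 2266.11 * ln(249005/35215) = 4433 m/s

4433 m/s


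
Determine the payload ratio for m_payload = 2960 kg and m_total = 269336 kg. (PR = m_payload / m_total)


PR = 2960 / 269336 = 0.011

0.011


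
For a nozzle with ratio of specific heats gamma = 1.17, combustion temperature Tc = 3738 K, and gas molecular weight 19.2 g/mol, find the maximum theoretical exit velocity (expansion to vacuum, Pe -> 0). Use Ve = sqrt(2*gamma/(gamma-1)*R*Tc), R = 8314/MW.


R = 8314 / 19.2 = 433.02 J/(kg.K)
Ve = sqrt(2 * 1.17 / (1.17 - 1) * 433.02 * 3738) = 4720 m/s

4720 m/s


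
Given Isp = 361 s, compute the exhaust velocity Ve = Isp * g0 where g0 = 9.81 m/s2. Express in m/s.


Ve = Isp * g0 = 361 * 9.81 = 3541.4 m/s

3541.4 m/s


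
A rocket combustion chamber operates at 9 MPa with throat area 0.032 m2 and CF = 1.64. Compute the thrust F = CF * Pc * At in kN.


F = 1.64 * 9e6 * 0.032 = 472320.0 N = 472.3 kN

472.3 kN


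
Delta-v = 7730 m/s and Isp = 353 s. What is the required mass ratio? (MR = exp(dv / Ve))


Ve = 353 * 9.81 = 3462.93 m/s
MR = exp(7730 / 3462.93) = 9.32

9.32


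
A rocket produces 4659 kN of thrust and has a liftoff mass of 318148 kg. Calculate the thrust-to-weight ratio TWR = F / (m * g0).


TWR = 4659000 / (318148 * 9.81) = 1.49

1.49


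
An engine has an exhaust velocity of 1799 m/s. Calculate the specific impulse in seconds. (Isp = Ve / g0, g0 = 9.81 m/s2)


Isp = Ve / g0 = 1799 / 9.81 = 183.4 s

183.4 s


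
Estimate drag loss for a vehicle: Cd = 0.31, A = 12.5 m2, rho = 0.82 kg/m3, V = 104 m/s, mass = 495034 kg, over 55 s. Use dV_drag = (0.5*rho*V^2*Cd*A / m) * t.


D = 0.5 * 0.82 * 104^2 * 0.31 * 12.5 = 17183.92 N
a = 17183.92 / 495034 = 0.0347 m/s2
dV = 0.0347 * 55 = 1.9 m/s

1.9 m/s


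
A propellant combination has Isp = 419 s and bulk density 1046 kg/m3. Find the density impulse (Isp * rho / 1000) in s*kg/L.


rho*Isp = 419 * 1046 / 1000 = 438 s*kg/L

438 s*kg/L


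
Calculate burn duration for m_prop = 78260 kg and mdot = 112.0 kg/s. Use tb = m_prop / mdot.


tb = 78260 / 112.0 = 698.8 s

698.8 s


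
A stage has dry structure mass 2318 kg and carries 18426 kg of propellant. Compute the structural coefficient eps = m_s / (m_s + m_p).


eps = 2318 / (2318 + 18426) = 0.1117

0.1117


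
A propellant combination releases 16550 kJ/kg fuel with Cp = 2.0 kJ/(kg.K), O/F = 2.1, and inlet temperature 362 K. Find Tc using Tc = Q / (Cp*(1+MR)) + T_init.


Tc = 16550 / (2.0 * (1 + 2.1)) + 362 = 3031 K

3031 K


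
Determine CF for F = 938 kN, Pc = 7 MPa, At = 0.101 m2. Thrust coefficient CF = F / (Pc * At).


CF = 938000 / (7e6 * 0.101) = 1.33

1.33


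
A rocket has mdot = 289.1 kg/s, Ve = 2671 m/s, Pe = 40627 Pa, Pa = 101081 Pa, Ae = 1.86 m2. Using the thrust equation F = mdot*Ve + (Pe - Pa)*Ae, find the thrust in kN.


F = 289.1 * 2671 + (40627 - 101081) * 1.86 = 659742.0 N = 659.7 kN

659.7 kN


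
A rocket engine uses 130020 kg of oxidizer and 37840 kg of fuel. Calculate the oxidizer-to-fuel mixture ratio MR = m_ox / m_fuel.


MR = 130020 / 37840 = 3.44

3.44


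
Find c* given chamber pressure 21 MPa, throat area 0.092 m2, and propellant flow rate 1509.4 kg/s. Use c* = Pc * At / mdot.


c* = 21e6 * 0.092 / 1509.4 = 1280 m/s

1280 m/s


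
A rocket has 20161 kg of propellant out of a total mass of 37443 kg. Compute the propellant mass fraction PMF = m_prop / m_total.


PMF = 20161 / 37443 = 0.538

0.538


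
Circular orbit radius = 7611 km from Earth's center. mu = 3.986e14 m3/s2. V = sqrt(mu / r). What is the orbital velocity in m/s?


V = sqrt(3.986e14 / 7611000) = 7237 m/s

7237 m/s


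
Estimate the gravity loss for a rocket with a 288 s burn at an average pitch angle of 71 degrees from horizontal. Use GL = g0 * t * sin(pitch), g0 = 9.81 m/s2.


GL = 9.81 * 288 * sin(71 deg) = 2671 m/s

2671 m/s


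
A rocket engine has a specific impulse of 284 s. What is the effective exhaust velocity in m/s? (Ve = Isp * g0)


Ve = Isp * g0 = 284 * 9.81 = 2786.0 m/s

2786.0 m/s


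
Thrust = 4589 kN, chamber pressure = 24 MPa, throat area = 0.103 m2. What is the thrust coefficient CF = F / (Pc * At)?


CF = 4589000 / (24e6 * 0.103) = 1.86

1.86


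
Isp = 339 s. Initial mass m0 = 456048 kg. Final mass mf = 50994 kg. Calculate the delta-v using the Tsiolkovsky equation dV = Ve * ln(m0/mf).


Ve = 339 * 9.81 = 3325.59 m/s
dV = 3325.59 * ln(456048/50994) = 7286 m/s

7286 m/s


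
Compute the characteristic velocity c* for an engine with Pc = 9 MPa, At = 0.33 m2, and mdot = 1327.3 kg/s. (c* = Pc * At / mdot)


c* = 9e6 * 0.33 / 1327.3 = 2238 m/s

2238 m/s


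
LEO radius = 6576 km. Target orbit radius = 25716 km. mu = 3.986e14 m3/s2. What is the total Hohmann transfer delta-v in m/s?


V1 = sqrt(mu/r1) = 7785.52 m/s
dV1 = V1*(sqrt(2*r2/(r1+r2)) - 1) = 2040.03 m/s
V2 = sqrt(mu/r2) = 3937.01 m/s
dV2 = V2*(1 - sqrt(2*r1/(r1+r2))) = 1424.46 m/s
Total dV = 3464 m/s

3464 m/s


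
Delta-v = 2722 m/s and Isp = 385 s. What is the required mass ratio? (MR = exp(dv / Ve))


Ve = 385 * 9.81 = 3776.85 m/s
MR = exp(2722 / 3776.85) = 2.056

2.056


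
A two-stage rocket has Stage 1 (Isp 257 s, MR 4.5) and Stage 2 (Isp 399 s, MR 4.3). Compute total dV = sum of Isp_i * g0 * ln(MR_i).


dV1 = 257 * 9.81 * ln(4.5) = 3792.0 m/s
dV2 = 399 * 9.81 * ln(4.3) = 5709.3 m/s
Total dV = 3792.0 + 5709.3 = 9501.3 m/s ~ 9501 m/s

9501 m/s


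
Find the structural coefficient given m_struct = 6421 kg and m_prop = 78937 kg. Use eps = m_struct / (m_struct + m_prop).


eps = 6421 / (6421 + 78937) = 0.0752

0.0752


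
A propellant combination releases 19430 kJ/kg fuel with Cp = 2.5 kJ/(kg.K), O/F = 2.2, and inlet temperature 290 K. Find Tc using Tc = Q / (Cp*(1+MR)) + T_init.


Tc = 19430 / (2.5 * (1 + 2.2)) + 290 = 2719 K

2719 K


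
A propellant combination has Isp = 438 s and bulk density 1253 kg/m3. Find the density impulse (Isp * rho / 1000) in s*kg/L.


rho*Isp = 438 * 1253 / 1000 = 549 s*kg/L

549 s*kg/L


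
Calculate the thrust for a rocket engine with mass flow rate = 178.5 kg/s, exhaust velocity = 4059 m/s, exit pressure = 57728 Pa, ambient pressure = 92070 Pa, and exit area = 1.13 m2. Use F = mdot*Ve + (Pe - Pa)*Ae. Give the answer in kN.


F = 178.5 * 4059 + (57728 - 92070) * 1.13 = 685725.0 N = 685.7 kN

685.7 kN


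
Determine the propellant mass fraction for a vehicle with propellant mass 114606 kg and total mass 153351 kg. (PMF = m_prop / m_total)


PMF = 114606 / 153351 = 0.747

0.747


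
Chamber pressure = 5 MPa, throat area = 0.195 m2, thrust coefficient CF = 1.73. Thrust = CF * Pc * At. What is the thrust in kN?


F = 1.73 * 5e6 * 0.195 = 1.6868e+06 N = 1686.8 kN

1686.8 kN


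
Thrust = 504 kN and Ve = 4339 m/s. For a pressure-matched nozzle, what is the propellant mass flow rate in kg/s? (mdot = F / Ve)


mdot = F / Ve = 504000 / 4339 = 116.2 kg/s

116.2 kg/s


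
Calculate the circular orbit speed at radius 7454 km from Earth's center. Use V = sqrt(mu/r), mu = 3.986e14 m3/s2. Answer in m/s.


V = sqrt(3.986e14 / 7454000) = 7313 m/s

7313 m/s


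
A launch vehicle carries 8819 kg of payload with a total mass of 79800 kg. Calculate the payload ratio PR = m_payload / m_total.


PR = 8819 / 79800 = 0.1105

0.1105


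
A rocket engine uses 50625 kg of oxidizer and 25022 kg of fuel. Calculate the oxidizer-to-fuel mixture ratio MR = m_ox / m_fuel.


MR = 50625 / 25022 = 2.02

2.02


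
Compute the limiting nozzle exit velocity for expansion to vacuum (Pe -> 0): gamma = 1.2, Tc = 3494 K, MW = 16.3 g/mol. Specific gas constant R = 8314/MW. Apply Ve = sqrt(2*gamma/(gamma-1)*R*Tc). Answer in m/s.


R = 8314 / 16.3 = 510.06 J/(kg.K)
Ve = sqrt(2 * 1.2 / (1.2 - 1) * 510.06 * 3494) = 4624 m/s

4624 m/s


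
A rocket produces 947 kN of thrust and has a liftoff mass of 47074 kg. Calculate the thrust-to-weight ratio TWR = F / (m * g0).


TWR = 947000 / (47074 * 9.81) = 2.05

2.05


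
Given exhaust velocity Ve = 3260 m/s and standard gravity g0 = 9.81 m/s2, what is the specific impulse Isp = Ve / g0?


Isp = Ve / g0 = 3260 / 9.81 = 332.3 s

332.3 s


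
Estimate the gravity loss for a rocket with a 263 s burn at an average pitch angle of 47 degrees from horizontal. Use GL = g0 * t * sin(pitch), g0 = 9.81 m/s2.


GL = 9.81 * 263 * sin(47 deg) = 1887 m/s

1887 m/s


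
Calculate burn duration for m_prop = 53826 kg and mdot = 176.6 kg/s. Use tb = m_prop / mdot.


tb = 53826 / 176.6 = 304.8 s

304.8 s


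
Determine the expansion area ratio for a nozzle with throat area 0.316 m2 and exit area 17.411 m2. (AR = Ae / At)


AR = 17.411 / 0.316 = 55.1

55.1


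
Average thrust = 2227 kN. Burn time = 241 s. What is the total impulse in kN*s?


It = 2227 * 241 = 536707 kN*s

536707 kN*s


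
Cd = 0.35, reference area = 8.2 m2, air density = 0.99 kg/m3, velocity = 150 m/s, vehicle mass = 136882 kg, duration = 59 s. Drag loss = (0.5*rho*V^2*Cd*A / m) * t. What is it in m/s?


D = 0.5 * 0.99 * 150^2 * 0.35 * 8.2 = 31964.62 N
a = 31964.62 / 136882 = 0.2335 m/s2
dV = 0.2335 * 59 = 13.8 m/s

13.8 m/s


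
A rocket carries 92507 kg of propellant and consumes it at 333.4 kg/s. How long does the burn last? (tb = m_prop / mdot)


tb = 92507 / 333.4 = 277.5 s

277.5 s


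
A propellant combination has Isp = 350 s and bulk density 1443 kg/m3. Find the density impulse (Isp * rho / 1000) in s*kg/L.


rho*Isp = 350 * 1443 / 1000 = 505 s*kg/L

505 s*kg/L


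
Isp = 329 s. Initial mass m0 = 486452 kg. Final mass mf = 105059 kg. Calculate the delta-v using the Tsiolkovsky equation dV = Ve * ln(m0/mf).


Ve = 329 * 9.81 = 3227.49 m/s
dV = 3227.49 * ln(486452/105059) = 4947 m/s

4947 m/s


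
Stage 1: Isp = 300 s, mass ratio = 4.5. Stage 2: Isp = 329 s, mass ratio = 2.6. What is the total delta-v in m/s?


dV1 = 300 * 9.81 * ln(4.5) = 4426.5 m/s
dV2 = 329 * 9.81 * ln(2.6) = 3083.9 m/s
Total dV = 4426.5 + 3083.9 = 7510.4 m/s ~ 7510 m/s

7510 m/s


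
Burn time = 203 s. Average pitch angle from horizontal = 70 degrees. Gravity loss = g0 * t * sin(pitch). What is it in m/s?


GL = 9.81 * 203 * sin(70 deg) = 1871 m/s

1871 m/s


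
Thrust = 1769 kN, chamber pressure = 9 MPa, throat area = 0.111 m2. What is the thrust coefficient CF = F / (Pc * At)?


CF = 1769000 / (9e6 * 0.111) = 1.77

1.77


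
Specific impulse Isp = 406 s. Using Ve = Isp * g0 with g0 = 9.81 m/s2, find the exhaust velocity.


Ve = Isp * g0 = 406 * 9.81 = 3982.9 m/s

3982.9 m/s


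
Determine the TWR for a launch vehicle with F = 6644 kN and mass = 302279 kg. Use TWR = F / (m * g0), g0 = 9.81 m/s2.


TWR = 6644000 / (302279 * 9.81) = 2.24

2.24


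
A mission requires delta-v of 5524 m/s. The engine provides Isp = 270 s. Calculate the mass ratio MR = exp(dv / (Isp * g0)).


Ve = 270 * 9.81 = 2648.7 m/s
MR = exp(5524 / 2648.7) = 8.049

8.049


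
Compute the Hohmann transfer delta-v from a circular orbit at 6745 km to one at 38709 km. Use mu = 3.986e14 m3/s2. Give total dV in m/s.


V1 = sqrt(mu/r1) = 7687.37 m/s
dV1 = V1*(sqrt(2*r2/(r1+r2)) - 1) = 2345.21 m/s
V2 = sqrt(mu/r2) = 3208.95 m/s
dV2 = V2*(1 - sqrt(2*r1/(r1+r2))) = 1460.78 m/s
Total dV = 3806 m/s

3806 m/s


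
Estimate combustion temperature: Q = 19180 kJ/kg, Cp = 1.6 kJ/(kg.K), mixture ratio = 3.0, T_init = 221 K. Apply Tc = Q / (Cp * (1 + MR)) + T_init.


Tc = 19180 / (1.6 * (1 + 3.0)) + 221 = 3218 K

3218 K


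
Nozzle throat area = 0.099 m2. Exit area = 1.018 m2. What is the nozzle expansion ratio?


AR = 1.018 / 0.099 = 10.3

10.3


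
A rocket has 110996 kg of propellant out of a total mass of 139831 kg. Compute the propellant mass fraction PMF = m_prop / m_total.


PMF = 110996 / 139831 = 0.794

0.794


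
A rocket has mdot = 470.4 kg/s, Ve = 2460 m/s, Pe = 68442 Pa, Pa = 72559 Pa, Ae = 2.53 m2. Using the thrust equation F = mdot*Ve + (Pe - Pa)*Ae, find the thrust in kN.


F = 470.4 * 2460 + (68442 - 72559) * 2.53 = 1.1468e+06 N = 1146.8 kN

1146.8 kN


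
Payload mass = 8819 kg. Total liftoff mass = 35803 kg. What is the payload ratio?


PR = 8819 / 35803 = 0.2463

0.2463


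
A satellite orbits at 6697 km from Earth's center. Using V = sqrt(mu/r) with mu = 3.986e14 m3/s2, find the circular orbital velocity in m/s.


V = sqrt(3.986e14 / 6697000) = 7715 m/s

7715 m/s


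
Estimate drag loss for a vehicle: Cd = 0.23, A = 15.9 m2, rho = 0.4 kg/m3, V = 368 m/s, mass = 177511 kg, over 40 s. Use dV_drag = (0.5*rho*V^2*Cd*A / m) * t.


D = 0.5 * 0.4 * 368^2 * 0.23 * 15.9 = 99049.11 N
a = 99049.11 / 177511 = 0.558 m/s2
dV = 0.558 * 40 = 22.3 m/s

22.3 m/s


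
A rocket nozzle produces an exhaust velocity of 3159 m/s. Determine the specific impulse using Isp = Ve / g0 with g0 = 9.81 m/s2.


Isp = Ve / g0 = 3159 / 9.81 = 322.0 s

322.0 s


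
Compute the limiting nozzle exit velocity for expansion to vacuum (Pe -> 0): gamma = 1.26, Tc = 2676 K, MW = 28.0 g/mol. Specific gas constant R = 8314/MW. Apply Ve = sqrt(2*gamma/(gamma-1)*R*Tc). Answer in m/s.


R = 8314 / 28.0 = 296.93 J/(kg.K)
Ve = sqrt(2 * 1.26 / (1.26 - 1) * 296.93 * 2676) = 2775 m/s

2775 m/s


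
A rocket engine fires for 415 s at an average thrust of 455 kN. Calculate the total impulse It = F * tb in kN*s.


It = 455 * 415 = 188825 kN*s

188825 kN*s


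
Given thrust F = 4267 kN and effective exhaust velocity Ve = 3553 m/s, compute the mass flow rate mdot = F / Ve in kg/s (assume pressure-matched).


mdot = F / Ve = 4267000 / 3553 = 1201.0 kg/s

1201.0 kg/s


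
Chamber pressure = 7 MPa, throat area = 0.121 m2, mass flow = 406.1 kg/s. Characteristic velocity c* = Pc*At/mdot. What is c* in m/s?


c* = 7e6 * 0.121 / 406.1 = 2086 m/s

2086 m/s


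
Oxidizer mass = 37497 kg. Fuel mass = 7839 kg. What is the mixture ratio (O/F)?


MR = 37497 / 7839 = 4.78

4.78


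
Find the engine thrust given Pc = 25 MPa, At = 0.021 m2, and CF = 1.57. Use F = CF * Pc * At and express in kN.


F = 1.57 * 25e6 * 0.021 = 824250.0 N = 824.2 kN

824.2 kN


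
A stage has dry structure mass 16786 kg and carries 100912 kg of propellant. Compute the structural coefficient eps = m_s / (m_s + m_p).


eps = 16786 / (16786 + 100912) = 0.1426

0.1426


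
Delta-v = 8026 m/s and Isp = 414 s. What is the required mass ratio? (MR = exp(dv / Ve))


Ve = 414 * 9.81 = 4061.34 m/s
MR = exp(8026 / 4061.34) = 7.215

7.215


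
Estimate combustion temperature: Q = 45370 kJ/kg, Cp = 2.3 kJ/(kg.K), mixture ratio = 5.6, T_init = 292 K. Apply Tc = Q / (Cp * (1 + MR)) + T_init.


Tc = 45370 / (2.3 * (1 + 5.6)) + 292 = 3281 K

3281 K


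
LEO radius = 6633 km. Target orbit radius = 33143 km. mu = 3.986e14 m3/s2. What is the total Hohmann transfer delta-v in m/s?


V1 = sqrt(mu/r1) = 7752.0 m/s
dV1 = V1*(sqrt(2*r2/(r1+r2)) - 1) = 2255.23 m/s
V2 = sqrt(mu/r2) = 3467.95 m/s
dV2 = V2*(1 - sqrt(2*r1/(r1+r2))) = 1465.17 m/s
Total dV = 3720 m/s

3720 m/s


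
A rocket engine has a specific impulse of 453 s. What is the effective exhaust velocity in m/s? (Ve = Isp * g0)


Ve = Isp * g0 = 453 * 9.81 = 4443.9 m/s

4443.9 m/s


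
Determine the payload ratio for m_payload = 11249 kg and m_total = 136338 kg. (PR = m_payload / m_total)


PR = 11249 / 136338 = 0.0825

0.0825


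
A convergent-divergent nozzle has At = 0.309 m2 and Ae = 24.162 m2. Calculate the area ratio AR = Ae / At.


AR = 24.162 / 0.309 = 78.2

78.2


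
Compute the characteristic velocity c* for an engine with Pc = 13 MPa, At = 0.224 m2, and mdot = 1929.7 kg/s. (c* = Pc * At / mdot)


c* = 13e6 * 0.224 / 1929.7 = 1509 m/s

1509 m/s


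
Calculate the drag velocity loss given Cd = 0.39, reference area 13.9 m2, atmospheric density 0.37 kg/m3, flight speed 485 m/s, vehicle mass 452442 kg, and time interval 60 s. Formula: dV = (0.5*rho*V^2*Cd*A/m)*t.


D = 0.5 * 0.37 * 485^2 * 0.39 * 13.9 = 235903.62 N
a = 235903.62 / 452442 = 0.5214 m/s2
dV = 0.5214 * 60 = 31.3 m/s

31.3 m/s


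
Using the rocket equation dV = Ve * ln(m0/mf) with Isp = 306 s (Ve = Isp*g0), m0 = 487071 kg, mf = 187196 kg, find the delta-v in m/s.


Ve = 306 * 9.81 = 3001.86 m/s
dV = 3001.86 * ln(487071/187196) = 2871 m/s

2871 m/s


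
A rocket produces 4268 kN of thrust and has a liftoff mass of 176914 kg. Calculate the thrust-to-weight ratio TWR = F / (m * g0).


TWR = 4268000 / (176914 * 9.81) = 2.46

2.46


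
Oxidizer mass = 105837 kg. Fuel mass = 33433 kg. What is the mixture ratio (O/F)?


MR = 105837 / 33433 = 3.17

3.17


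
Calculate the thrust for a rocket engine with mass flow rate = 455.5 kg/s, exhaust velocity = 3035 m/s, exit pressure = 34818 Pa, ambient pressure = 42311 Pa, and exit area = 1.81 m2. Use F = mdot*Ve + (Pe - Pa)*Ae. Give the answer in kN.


F = 455.5 * 3035 + (34818 - 42311) * 1.81 = 1.3689e+06 N = 1368.9 kN

1368.9 kN


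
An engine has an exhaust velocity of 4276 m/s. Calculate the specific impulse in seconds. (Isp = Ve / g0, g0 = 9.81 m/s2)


Isp = Ve / g0 = 4276 / 9.81 = 435.9 s

435.9 s


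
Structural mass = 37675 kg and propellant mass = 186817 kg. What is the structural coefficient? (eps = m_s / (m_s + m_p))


eps = 37675 / (37675 + 186817) = 0.1678

0.1678


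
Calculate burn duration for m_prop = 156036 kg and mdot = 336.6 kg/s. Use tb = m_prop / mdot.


tb = 156036 / 336.6 = 463.6 s

463.6 s


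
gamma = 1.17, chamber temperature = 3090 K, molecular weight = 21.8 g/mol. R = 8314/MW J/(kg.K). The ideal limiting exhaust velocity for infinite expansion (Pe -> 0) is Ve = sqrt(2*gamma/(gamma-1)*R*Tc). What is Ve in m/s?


R = 8314 / 21.8 = 381.38 J/(kg.K)
Ve = sqrt(2 * 1.17 / (1.17 - 1) * 381.38 * 3090) = 4028 m/s

4028 m/s


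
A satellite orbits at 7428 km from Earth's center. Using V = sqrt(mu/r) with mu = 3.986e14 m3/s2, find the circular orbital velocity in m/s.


V = sqrt(3.986e14 / 7428000) = 7325 m/s

7325 m/s


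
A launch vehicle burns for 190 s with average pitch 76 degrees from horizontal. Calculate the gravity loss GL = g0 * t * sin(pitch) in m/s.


GL = 9.81 * 190 * sin(76 deg) = 1809 m/s

1809 m/s


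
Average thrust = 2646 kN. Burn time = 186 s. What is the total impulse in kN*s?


It = 2646 * 186 = 492156 kN*s

492156 kN*s


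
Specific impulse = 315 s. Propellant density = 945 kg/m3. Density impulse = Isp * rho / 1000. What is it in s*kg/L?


rho*Isp = 315 * 945 / 1000 = 298 s*kg/L

298 s*kg/L


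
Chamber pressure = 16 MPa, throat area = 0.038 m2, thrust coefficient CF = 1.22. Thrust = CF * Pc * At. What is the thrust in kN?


F = 1.22 * 16e6 * 0.038 = 741760.0 N = 741.8 kN

741.8 kN


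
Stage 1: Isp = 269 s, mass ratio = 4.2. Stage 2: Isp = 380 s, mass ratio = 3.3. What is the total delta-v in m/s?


dV1 = 269 * 9.81 * ln(4.2) = 3787.0 m/s
dV2 = 380 * 9.81 * ln(3.3) = 4450.7 m/s
Total dV = 3787.0 + 4450.7 = 8237.7 m/s ~ 8238 m/s

8238 m/s


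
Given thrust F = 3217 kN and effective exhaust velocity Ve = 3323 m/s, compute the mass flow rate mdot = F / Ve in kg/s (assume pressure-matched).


mdot = F / Ve = 3217000 / 3323 = 968.1 kg/s

968.1 kg/s


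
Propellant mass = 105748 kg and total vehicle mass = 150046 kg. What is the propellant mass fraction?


PMF = 105748 / 150046 = 0.705

0.705


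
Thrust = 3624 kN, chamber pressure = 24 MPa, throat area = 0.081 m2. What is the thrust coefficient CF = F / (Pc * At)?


CF = 3624000 / (24e6 * 0.081) = 1.86

1.86


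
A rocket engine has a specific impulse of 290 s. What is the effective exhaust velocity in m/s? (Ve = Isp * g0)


Ve = Isp * g0 = 290 * 9.81 = 2844.9 m/s

2844.9 m/s


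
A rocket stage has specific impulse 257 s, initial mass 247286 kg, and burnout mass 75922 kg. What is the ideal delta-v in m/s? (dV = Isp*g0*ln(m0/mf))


Ve = 257 * 9.81 = 2521.17 m/s
dV = 2521.17 * ln(247286/75922) = 2977 m/s

2977 m/s


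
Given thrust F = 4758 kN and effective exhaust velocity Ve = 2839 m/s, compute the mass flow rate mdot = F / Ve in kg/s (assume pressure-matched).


mdot = F / Ve = 4758000 / 2839 = 1675.9 kg/s

1675.9 kg/s


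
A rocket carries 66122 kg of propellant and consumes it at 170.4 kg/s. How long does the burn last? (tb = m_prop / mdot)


tb = 66122 / 170.4 = 388.0 s

388.0 s


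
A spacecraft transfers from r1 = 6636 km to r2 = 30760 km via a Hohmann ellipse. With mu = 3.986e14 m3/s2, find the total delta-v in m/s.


V1 = sqrt(mu/r1) = 7750.25 m/s
dV1 = V1*(sqrt(2*r2/(r1+r2)) - 1) = 2190.32 m/s
V2 = sqrt(mu/r2) = 3599.78 m/s
dV2 = V2*(1 - sqrt(2*r1/(r1+r2))) = 1455.25 m/s
Total dV = 3646 m/s

3646 m/s
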